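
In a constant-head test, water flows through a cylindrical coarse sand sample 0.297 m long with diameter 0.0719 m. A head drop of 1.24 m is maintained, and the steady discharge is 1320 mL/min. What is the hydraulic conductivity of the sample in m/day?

112

Cross-sectional area A = π·(d/2)² = π × (0.0719/2)² = 0.004060 m².
Convert discharge: 1320 mL/min = 2.200e-05 m³/s.
Darcy's law rearranged: K = Q·L / (A·Δh) = 2.200e-05 × 0.297 / (0.004060 × 1.24) = 0.001298 m/s = 112.1 m/day.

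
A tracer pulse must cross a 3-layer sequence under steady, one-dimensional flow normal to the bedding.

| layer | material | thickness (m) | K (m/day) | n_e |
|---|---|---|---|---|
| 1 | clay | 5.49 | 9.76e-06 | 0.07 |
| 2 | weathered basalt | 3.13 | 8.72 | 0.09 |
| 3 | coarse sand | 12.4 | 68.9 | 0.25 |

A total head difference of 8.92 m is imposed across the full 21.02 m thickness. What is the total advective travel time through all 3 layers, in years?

With flow normal to the layers, continuity requires the same specific discharge q through every layer.
Σ(b_i/K_i) = 5.49/9.76e-06 + 3.13/8.72 + 12.4/68.9 = 5.625e+05 d.
q = Δh / Σ(b_i/K_i) = 8.92 / 5.625e+05 = 1.586e-05 m/day.
In each layer the seepage velocity is v_i = q/n_i, so the layer transit time is t_i = b_i·n_i / q:
  layer 1 (clay): t_1 = 5.49 × 0.07 / 1.586e-05 = 24234 d
  layer 2 (weathered basalt): t_2 = 3.13 × 0.09 / 1.586e-05 = 17764 d
  layer 3 (coarse sand): t_3 = 12.4 × 0.25 / 1.586e-05 = 1.955e+05 d
Total t = Σ t_i = 2.375e+05 days = 650.2 years.

650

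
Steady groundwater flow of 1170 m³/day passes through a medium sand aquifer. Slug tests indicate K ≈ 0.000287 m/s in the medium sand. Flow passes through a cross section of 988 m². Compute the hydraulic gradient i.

Convert K: 0.000287 m/s × 86400 = 24.80 m/day.
From Q = K·A·i, i = Q / (K·A) = 1170 / (24.80 × 988.0) = 0.04776.

0.0478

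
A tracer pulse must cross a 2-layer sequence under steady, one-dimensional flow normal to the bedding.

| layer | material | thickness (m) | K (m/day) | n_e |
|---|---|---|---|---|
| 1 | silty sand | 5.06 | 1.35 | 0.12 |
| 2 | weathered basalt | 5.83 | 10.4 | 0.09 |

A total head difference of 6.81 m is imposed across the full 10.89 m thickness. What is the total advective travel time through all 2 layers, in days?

With flow normal to the layers, continuity requires the same specific discharge q through every layer.
Σ(b_i/K_i) = 5.06/1.35 + 5.83/10.4 = 4.309 d.
q = Δh / Σ(b_i/K_i) = 6.81 / 4.309 = 1.581 m/day.
In each layer the seepage velocity is v_i = q/n_i, so the layer transit time is t_i = b_i·n_i / q:
  layer 1 (silty sand): t_1 = 5.06 × 0.12 / 1.581 = 0.3842 d
  layer 2 (weathered basalt): t_2 = 5.83 × 0.09 / 1.581 = 0.3320 d
Total t = Σ t_i = 0.7162 days.

0.716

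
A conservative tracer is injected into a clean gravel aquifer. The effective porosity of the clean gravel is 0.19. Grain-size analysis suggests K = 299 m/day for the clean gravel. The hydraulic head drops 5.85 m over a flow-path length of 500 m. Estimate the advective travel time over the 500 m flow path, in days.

Hydraulic gradient i = Δh / L = 5.85 / 500 = 0.01170.
Darcy flux q = K · i = 299.0 × 0.01170 = 3.498 m/day.
Seepage velocity v = q / n_e = 3.498 / 0.19 = 18.41 m/day.
Travel time t = L / v = 500 / 18.41 = 27.16 days.

27.2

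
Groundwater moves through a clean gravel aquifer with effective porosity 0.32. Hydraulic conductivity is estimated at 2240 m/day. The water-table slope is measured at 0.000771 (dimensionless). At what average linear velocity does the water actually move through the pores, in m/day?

5.40

Hydraulic gradient i = 0.000771.
Darcy flux q = K · i = 2240 × 0.0007710 = 1.727 m/day.
Seepage velocity v = q / n_e = 1.727 / 0.32 = 5.397 m/day.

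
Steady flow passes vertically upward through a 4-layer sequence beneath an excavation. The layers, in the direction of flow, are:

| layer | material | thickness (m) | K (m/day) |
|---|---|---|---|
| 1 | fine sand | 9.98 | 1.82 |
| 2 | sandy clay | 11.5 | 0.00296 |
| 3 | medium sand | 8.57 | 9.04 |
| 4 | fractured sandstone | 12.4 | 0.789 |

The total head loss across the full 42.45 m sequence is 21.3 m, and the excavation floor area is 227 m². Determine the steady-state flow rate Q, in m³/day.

1.24

Flow is perpendicular to layering, so the layers act in series and the equivalent K is the thickness-weighted harmonic mean.
Total thickness L = 9.98 + 11.5 + 8.57 + 12.4 = 42.45 m.
Σ(b_i/K_i) = 9.98/1.82 + 11.5/0.00296 + 8.57/9.04 + 12.4/0.789 = 3907 d.
K_eq = L / Σ(b_i/K_i) = 42.45 / 3907 = 0.01086 m/day.
Q = K_eq · A · (Δh/L) = 0.01086 × 227 × (21.3/42.45) = 1.237 m³/day.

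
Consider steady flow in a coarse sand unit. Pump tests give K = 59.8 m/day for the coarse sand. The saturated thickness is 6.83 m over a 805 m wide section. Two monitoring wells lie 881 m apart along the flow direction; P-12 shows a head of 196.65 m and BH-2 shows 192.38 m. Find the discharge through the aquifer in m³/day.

1590

Cross-sectional area A = 805 × 6.83 = 5498 m².
Hydraulic gradient i = (196.65 − 192.38) / 881 = 4.27 / 881 = 0.004847.
Darcy's law: Q = K · A · i = 59.80 × 5498 × 0.004847 = 1594 m³/day.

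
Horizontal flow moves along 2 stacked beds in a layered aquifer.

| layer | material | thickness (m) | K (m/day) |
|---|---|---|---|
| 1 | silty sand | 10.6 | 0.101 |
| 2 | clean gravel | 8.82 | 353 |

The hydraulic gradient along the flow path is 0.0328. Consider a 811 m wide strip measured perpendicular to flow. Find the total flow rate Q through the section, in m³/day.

82800

Flow is parallel to layering, so each bed carries its own Darcy discharge and the transmissivities add.
Σ(K_i·b_i) = 0.101×10.6 + 353×8.82 = 3115 m²/day.
Hydraulic gradient i = 0.0328.
Q = Σ(K_i·b_i) · W · i = 3115 × 811 × 0.03280 = 82849 m³/day.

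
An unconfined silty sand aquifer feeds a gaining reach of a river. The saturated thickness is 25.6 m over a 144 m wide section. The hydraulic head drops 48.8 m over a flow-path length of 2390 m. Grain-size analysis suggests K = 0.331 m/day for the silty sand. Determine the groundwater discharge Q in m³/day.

24.9

Cross-sectional area A = 144 × 25.6 = 3686 m².
Hydraulic gradient i = Δh / L = 48.8 / 2390 = 0.02042.
Darcy's law: Q = K · A · i = 0.3310 × 3686 × 0.02042 = 24.91 m³/day.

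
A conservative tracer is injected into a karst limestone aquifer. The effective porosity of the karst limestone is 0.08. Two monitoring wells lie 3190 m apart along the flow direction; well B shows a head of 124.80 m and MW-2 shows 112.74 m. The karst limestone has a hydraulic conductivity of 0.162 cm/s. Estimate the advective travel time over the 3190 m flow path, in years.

1.32

Convert K: 0.162 cm/s × 864 = 140.0 m/day.
Hydraulic gradient i = (124.80 − 112.74) / 3190 = 12.06 / 3190 = 0.003781.
Darcy flux q = K · i = 140.0 × 0.003781 = 0.5292 m/day.
Seepage velocity v = q / n_e = 0.5292 / 0.08 = 6.614 m/day.
Travel time t = L / v = 3190 / 6.614 = 482.3 days = 1.320 years.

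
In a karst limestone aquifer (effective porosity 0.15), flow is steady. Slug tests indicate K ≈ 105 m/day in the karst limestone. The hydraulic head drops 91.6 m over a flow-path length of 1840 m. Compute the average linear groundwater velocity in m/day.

34.8

Hydraulic gradient i = Δh / L = 91.6 / 1840 = 0.04978.
Darcy flux q = K · i = 105.0 × 0.04978 = 5.227 m/day.
Seepage velocity v = q / n_e = 5.227 / 0.15 = 34.85 m/day.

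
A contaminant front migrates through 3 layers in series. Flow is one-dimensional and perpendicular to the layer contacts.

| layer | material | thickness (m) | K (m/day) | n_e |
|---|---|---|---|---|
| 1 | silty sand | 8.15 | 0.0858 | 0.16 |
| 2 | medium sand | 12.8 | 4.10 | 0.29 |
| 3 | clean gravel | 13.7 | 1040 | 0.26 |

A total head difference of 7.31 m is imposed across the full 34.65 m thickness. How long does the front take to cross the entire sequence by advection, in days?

With flow normal to the layers, continuity requires the same specific discharge q through every layer.
Σ(b_i/K_i) = 8.15/0.0858 + 12.8/4.10 + 13.7/1040 = 98.12 d.
q = Δh / Σ(b_i/K_i) = 7.31 / 98.12 = 0.07450 m/day.
In each layer the seepage velocity is v_i = q/n_i, so the layer transit time is t_i = b_i·n_i / q:
  layer 1 (silty sand): t_1 = 8.15 × 0.16 / 0.07450 = 17.50 d
  layer 2 (medium sand): t_2 = 12.8 × 0.29 / 0.07450 = 49.83 d
  layer 3 (clean gravel): t_3 = 13.7 × 0.26 / 0.07450 = 47.81 d
Total t = Σ t_i = 115.1 days.

115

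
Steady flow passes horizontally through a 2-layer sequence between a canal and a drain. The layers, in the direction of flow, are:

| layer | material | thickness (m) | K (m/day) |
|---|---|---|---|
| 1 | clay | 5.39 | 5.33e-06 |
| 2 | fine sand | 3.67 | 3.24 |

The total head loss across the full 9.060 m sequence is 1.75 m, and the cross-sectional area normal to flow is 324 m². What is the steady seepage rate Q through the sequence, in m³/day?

0.000561

Flow is perpendicular to layering, so the layers act in series and the equivalent K is the thickness-weighted harmonic mean.
Total thickness L = 5.39 + 3.67 = 9.060 m.
Σ(b_i/K_i) = 5.39/5.33e-06 + 3.67/3.24 = 1.011e+06 d.
K_eq = L / Σ(b_i/K_i) = 9.060 / 1.011e+06 = 8.959e-06 m/day.
Q = K_eq · A · (Δh/L) = 8.959e-06 × 324 × (1.75/9.060) = 0.0005607 m³/day.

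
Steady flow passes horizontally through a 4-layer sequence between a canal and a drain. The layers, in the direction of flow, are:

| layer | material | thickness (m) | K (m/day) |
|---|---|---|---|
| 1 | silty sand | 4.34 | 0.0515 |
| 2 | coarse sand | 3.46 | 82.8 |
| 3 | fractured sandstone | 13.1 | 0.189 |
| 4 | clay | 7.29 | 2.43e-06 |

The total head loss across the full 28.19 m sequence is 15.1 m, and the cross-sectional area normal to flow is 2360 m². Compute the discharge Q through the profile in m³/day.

Flow is perpendicular to layering, so the layers act in series and the equivalent K is the thickness-weighted harmonic mean.
Total thickness L = 4.34 + 3.46 + 13.1 + 7.29 = 28.19 m.
Σ(b_i/K_i) = 4.34/0.0515 + 3.46/82.8 + 13.1/0.189 + 7.29/2.43e-06 = 3.000e+06 d.
K_eq = L / Σ(b_i/K_i) = 28.19 / 3.000e+06 = 9.396e-06 m/day.
Q = K_eq · A · (Δh/L) = 9.396e-06 × 2360 × (15.1/28.19) = 0.01188 m³/day.

0.0119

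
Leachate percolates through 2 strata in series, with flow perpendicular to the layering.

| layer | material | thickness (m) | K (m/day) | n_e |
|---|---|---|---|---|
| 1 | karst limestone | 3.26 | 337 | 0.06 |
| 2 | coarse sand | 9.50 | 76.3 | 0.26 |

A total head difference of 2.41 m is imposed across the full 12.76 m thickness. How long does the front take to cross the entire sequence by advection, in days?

0.148

With flow normal to the layers, continuity requires the same specific discharge q through every layer.
Σ(b_i/K_i) = 3.26/337 + 9.50/76.3 = 0.1342 d.
q = Δh / Σ(b_i/K_i) = 2.41 / 0.1342 = 17.96 m/day.
In each layer the seepage velocity is v_i = q/n_i, so the layer transit time is t_i = b_i·n_i / q:
  layer 1 (karst limestone): t_1 = 3.26 × 0.06 / 17.96 = 0.01089 d
  layer 2 (coarse sand): t_2 = 9.50 × 0.26 / 17.96 = 0.1375 d
Total t = Σ t_i = 0.1484 days.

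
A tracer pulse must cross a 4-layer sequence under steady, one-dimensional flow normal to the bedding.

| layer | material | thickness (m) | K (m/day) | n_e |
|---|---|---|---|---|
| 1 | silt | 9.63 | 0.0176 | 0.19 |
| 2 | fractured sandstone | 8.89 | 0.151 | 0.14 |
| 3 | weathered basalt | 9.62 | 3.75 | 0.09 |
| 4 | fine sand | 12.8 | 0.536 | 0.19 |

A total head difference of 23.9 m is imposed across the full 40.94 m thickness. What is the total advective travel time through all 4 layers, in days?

With flow normal to the layers, continuity requires the same specific discharge q through every layer.
Σ(b_i/K_i) = 9.63/0.0176 + 8.89/0.151 + 9.62/3.75 + 12.8/0.536 = 632.5 d.
q = Δh / Σ(b_i/K_i) = 23.9 / 632.5 = 0.03779 m/day.
In each layer the seepage velocity is v_i = q/n_i, so the layer transit time is t_i = b_i·n_i / q:
  layer 1 (silt): t_1 = 9.63 × 0.19 / 0.03779 = 48.42 d
  layer 2 (fractured sandstone): t_2 = 8.89 × 0.14 / 0.03779 = 32.94 d
  layer 3 (weathered basalt): t_3 = 9.62 × 0.09 / 0.03779 = 22.91 d
  layer 4 (fine sand): t_4 = 12.8 × 0.19 / 0.03779 = 64.36 d
Total t = Σ t_i = 168.6 days.

169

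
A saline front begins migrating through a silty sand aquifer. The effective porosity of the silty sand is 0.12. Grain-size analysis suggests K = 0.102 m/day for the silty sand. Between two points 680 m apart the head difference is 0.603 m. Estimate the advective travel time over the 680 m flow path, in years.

Hydraulic gradient i = Δh / L = 0.603 / 680 = 0.0008868.
Darcy flux q = K · i = 0.1020 × 0.0008868 = 9.045e-05 m/day.
Seepage velocity v = q / n_e = 9.045e-05 / 0.12 = 0.0007537 m/day.
Travel time t = L / v = 680 / 0.0007537 = 9.022e+05 days = 2470 years.

2470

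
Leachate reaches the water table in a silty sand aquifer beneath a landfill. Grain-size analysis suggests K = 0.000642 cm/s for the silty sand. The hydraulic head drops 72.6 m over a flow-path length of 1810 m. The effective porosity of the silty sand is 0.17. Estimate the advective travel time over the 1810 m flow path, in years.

37.9

Convert K: 0.000642 cm/s × 864 = 0.5547 m/day.
Hydraulic gradient i = Δh / L = 72.6 / 1810 = 0.04011.
Darcy flux q = K · i = 0.5547 × 0.04011 = 0.02225 m/day.
Seepage velocity v = q / n_e = 0.02225 / 0.17 = 0.1309 m/day.
Travel time t = L / v = 1810 / 0.1309 = 13830 days = 37.86 years.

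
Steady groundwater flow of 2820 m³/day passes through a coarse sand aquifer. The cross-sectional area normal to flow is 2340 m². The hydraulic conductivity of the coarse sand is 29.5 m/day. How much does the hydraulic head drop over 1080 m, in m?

From Q = K·A·i, i = Q / (K·A) = 2820 / (29.50 × 2340) = 0.04085.
Head loss Δh = i · L = 0.04085 × 1080 = 44.12 m.

44.1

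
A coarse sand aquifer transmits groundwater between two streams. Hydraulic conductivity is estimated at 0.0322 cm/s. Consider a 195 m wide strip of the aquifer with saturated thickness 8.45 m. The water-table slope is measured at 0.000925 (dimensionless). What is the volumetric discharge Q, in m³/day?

Convert K: 0.0322 cm/s × 864 = 27.82 m/day.
Cross-sectional area A = 195 × 8.45 = 1648 m².
Hydraulic gradient i = 0.000925.
Darcy's law: Q = K · A · i = 27.82 × 1648 × 0.0009250 = 42.40 m³/day.

42.4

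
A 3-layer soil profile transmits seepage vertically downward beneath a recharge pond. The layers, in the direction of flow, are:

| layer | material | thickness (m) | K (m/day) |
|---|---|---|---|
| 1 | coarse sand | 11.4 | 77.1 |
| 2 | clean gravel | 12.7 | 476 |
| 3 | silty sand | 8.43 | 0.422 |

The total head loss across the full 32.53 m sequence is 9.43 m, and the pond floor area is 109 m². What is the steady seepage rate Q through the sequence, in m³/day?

Flow is perpendicular to layering, so the layers act in series and the equivalent K is the thickness-weighted harmonic mean.
Total thickness L = 11.4 + 12.7 + 8.43 = 32.53 m.
Σ(b_i/K_i) = 11.4/77.1 + 12.7/476 + 8.43/0.422 = 20.15 d.
K_eq = L / Σ(b_i/K_i) = 32.53 / 20.15 = 1.614 m/day.
Q = K_eq · A · (Δh/L) = 1.614 × 109 × (9.43/32.53) = 51.01 m³/day.

51.0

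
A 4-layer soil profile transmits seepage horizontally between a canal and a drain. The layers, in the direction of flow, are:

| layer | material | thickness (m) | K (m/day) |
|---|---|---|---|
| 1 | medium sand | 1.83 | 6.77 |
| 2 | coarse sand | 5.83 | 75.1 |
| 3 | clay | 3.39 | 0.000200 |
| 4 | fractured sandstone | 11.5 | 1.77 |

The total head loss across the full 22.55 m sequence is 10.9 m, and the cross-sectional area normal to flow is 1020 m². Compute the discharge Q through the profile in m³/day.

Flow is perpendicular to layering, so the layers act in series and the equivalent K is the thickness-weighted harmonic mean.
Total thickness L = 1.83 + 5.83 + 3.39 + 11.5 = 22.55 m.
Σ(b_i/K_i) = 1.83/6.77 + 5.83/75.1 + 3.39/0.000200 + 11.5/1.77 = 16957 d.
K_eq = L / Σ(b_i/K_i) = 22.55 / 16957 = 0.001330 m/day.
Q = K_eq · A · (Δh/L) = 0.001330 × 1020 × (10.9/22.55) = 0.6557 m³/day.

0.656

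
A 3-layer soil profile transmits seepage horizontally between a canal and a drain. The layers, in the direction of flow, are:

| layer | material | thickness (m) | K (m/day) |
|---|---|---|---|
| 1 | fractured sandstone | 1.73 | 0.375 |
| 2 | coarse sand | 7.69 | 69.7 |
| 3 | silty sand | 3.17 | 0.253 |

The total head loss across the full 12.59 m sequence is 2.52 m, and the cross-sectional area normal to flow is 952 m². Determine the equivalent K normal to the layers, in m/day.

Flow is perpendicular to layering, so the layers act in series and the equivalent K is the thickness-weighted harmonic mean.
Total thickness L = 1.73 + 7.69 + 3.17 = 12.59 m.
Σ(b_i/K_i) = 1.73/0.375 + 7.69/69.7 + 3.17/0.253 = 17.25 d.
K_eq = L / Σ(b_i/K_i) = 12.59 / 17.25 = 0.7297 m/day.

0.730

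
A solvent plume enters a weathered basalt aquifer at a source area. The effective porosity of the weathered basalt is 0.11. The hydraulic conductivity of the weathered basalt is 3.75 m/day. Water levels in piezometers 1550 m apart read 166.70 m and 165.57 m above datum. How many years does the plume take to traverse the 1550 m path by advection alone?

Hydraulic gradient i = (166.70 − 165.57) / 1550 = 1.13 / 1550 = 0.0007290.
Darcy flux q = K · i = 3.750 × 0.0007290 = 0.002734 m/day.
Seepage velocity v = q / n_e = 0.002734 / 0.11 = 0.02485 m/day.
Travel time t = L / v = 1550 / 0.02485 = 62366 days = 170.7 years.

171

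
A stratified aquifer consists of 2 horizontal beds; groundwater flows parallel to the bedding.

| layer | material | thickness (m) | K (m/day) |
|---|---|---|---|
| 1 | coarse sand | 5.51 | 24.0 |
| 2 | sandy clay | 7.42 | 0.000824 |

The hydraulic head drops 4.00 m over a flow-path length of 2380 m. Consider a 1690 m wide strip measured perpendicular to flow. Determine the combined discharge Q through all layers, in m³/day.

Flow is parallel to layering, so each bed carries its own Darcy discharge and the transmissivities add.
Σ(K_i·b_i) = 24.0×5.51 + 0.000824×7.42 = 132.2 m²/day.
Hydraulic gradient i = Δh / L = 4.00 / 2380 = 0.001681.
Q = Σ(K_i·b_i) · W · i = 132.2 × 1690 × 0.001681 = 375.6 m³/day.

376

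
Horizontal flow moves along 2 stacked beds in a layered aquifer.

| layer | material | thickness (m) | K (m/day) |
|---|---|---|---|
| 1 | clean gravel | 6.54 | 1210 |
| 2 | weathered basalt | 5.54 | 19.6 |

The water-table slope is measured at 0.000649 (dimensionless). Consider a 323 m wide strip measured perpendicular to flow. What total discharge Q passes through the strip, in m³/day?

Flow is parallel to layering, so each bed carries its own Darcy discharge and the transmissivities add.
Σ(K_i·b_i) = 1210×6.54 + 19.6×5.54 = 8022 m²/day.
Hydraulic gradient i = 0.000649.
Q = Σ(K_i·b_i) · W · i = 8022 × 323 × 0.0006490 = 1682 m³/day.

1680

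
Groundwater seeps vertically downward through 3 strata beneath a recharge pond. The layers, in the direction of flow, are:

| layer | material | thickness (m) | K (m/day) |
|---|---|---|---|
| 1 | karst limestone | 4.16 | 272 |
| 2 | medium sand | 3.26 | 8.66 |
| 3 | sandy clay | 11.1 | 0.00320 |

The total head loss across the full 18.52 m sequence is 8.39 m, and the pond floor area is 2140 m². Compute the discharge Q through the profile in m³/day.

Flow is perpendicular to layering, so the layers act in series and the equivalent K is the thickness-weighted harmonic mean.
Total thickness L = 4.16 + 3.26 + 11.1 = 18.52 m.
Σ(b_i/K_i) = 4.16/272 + 3.26/8.66 + 11.1/0.00320 = 3469 d.
K_eq = L / Σ(b_i/K_i) = 18.52 / 3469 = 0.005338 m/day.
Q = K_eq · A · (Δh/L) = 0.005338 × 2140 × (8.39/18.52) = 5.176 m³/day.

5.18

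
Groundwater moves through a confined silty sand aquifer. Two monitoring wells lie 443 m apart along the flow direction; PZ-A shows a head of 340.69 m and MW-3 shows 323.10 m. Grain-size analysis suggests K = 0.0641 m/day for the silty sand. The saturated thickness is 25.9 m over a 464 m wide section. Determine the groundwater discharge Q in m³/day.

Cross-sectional area A = 464 × 25.9 = 12018 m².
Hydraulic gradient i = (340.69 − 323.10) / 443 = 17.59 / 443 = 0.03971.
Darcy's law: Q = K · A · i = 0.06410 × 12018 × 0.03971 = 30.59 m³/day.

30.6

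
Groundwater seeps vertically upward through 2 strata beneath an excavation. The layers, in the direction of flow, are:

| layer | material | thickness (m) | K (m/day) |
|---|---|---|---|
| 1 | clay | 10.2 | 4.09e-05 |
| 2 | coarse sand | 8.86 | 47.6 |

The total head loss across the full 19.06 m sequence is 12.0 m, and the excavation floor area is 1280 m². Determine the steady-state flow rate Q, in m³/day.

Flow is perpendicular to layering, so the layers act in series and the equivalent K is the thickness-weighted harmonic mean.
Total thickness L = 10.2 + 8.86 = 19.06 m.
Σ(b_i/K_i) = 10.2/4.09e-05 + 8.86/47.6 = 2.494e+05 d.
K_eq = L / Σ(b_i/K_i) = 19.06 / 2.494e+05 = 7.643e-05 m/day.
Q = K_eq · A · (Δh/L) = 7.643e-05 × 1280 × (12.0/19.06) = 0.06159 m³/day.

0.0616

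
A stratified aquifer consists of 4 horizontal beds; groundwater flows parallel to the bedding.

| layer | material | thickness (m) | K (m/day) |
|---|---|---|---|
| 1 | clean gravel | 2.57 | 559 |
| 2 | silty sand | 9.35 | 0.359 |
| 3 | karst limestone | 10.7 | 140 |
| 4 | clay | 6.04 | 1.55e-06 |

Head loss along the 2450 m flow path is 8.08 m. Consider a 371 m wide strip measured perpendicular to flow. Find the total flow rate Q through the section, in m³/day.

3590

Flow is parallel to layering, so each bed carries its own Darcy discharge and the transmissivities add.
Σ(K_i·b_i) = 559×2.57 + 0.359×9.35 + 140×10.7 + 1.55e-06×6.04 = 2938 m²/day.
Hydraulic gradient i = Δh / L = 8.08 / 2450 = 0.003298.
Q = Σ(K_i·b_i) · W · i = 2938 × 371 × 0.003298 = 3595 m³/day.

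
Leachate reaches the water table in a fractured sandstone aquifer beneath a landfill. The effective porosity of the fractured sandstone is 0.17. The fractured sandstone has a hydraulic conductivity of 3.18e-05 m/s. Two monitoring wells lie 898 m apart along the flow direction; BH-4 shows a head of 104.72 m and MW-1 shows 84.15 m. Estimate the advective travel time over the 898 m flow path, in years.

Convert K: 3.18e-05 m/s × 86400 = 2.748 m/day.
Hydraulic gradient i = (104.72 − 84.15) / 898 = 20.57 / 898 = 0.02291.
Darcy flux q = K · i = 2.748 × 0.02291 = 0.06294 m/day.
Seepage velocity v = q / n_e = 0.06294 / 0.17 = 0.3702 m/day.
Travel time t = L / v = 898 / 0.3702 = 2426 days = 6.641 years.

6.64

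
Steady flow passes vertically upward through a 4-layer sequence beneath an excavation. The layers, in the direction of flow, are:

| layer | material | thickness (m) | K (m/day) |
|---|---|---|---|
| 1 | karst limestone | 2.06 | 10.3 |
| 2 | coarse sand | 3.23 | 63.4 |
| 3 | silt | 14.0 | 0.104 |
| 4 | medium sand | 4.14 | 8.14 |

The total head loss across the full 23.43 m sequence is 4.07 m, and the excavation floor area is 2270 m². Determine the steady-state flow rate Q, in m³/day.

Flow is perpendicular to layering, so the layers act in series and the equivalent K is the thickness-weighted harmonic mean.
Total thickness L = 2.06 + 3.23 + 14.0 + 4.14 = 23.43 m.
Σ(b_i/K_i) = 2.06/10.3 + 3.23/63.4 + 14.0/0.104 + 4.14/8.14 = 135.4 d.
K_eq = L / Σ(b_i/K_i) = 23.43 / 135.4 = 0.1731 m/day.
Q = K_eq · A · (Δh/L) = 0.1731 × 2270 × (4.07/23.43) = 68.25 m³/day.

68.2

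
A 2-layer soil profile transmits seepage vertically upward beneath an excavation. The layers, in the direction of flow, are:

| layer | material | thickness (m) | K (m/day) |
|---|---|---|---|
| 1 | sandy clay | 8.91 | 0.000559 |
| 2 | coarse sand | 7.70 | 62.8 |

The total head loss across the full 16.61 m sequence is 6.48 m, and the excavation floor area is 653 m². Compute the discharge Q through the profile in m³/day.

Flow is perpendicular to layering, so the layers act in series and the equivalent K is the thickness-weighted harmonic mean.
Total thickness L = 8.91 + 7.70 = 16.61 m.
Σ(b_i/K_i) = 8.91/0.000559 + 7.70/62.8 = 15939 d.
K_eq = L / Σ(b_i/K_i) = 16.61 / 15939 = 0.001042 m/day.
Q = K_eq · A · (Δh/L) = 0.001042 × 653 × (6.48/16.61) = 0.2655 m³/day.

0.265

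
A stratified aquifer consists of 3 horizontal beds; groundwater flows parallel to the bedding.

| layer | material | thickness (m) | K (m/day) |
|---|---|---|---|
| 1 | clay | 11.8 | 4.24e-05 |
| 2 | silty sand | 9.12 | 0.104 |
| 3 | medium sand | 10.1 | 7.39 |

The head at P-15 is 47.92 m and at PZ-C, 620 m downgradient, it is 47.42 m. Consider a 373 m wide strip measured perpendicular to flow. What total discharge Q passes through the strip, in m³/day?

Flow is parallel to layering, so each bed carries its own Darcy discharge and the transmissivities add.
Σ(K_i·b_i) = 4.24e-05×11.8 + 0.104×9.12 + 7.39×10.1 = 75.59 m²/day.
Hydraulic gradient i = (47.92 − 47.42) / 620 = 0.5 / 620 = 0.0008065.
Q = Σ(K_i·b_i) · W · i = 75.59 × 373 × 0.0008065 = 22.74 m³/day.

22.7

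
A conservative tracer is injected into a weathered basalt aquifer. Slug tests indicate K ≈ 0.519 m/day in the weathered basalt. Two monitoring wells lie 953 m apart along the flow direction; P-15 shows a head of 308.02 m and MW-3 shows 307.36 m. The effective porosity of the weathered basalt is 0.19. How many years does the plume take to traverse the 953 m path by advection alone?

1380

Hydraulic gradient i = (308.02 − 307.36) / 953 = 0.66 / 953 = 0.0006925.
Darcy flux q = K · i = 0.5190 × 0.0006925 = 0.0003594 m/day.
Seepage velocity v = q / n_e = 0.0003594 / 0.19 = 0.001892 m/day.
Travel time t = L / v = 953 / 0.001892 = 5.038e+05 days = 1379 years.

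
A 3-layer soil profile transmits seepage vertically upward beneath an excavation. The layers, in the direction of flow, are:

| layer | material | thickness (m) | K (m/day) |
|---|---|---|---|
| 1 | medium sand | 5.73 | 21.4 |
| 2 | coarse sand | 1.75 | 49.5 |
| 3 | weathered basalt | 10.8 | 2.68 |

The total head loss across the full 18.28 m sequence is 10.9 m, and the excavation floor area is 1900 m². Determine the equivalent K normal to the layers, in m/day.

4.22

Flow is perpendicular to layering, so the layers act in series and the equivalent K is the thickness-weighted harmonic mean.
Total thickness L = 5.73 + 1.75 + 10.8 = 18.28 m.
Σ(b_i/K_i) = 5.73/21.4 + 1.75/49.5 + 10.8/2.68 = 4.333 d.
K_eq = L / Σ(b_i/K_i) = 18.28 / 4.333 = 4.219 m/day.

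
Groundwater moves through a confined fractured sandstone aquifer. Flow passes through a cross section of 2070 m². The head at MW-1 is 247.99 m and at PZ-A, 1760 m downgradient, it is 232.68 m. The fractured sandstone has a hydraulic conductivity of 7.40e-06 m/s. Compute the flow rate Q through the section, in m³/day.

11.5

Convert K: 7.40e-06 m/s × 86400 = 0.6394 m/day.
Hydraulic gradient i = (247.99 − 232.68) / 1760 = 15.31 / 1760 = 0.008699.
Darcy's law: Q = K · A · i = 0.6394 × 2070 × 0.008699 = 11.51 m³/day.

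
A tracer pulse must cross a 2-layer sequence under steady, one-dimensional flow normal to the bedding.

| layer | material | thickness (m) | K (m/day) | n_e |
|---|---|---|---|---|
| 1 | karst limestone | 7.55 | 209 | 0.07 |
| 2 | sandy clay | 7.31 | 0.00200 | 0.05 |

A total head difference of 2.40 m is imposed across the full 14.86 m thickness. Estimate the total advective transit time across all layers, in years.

With flow normal to the layers, continuity requires the same specific discharge q through every layer.
Σ(b_i/K_i) = 7.55/209 + 7.31/0.00200 = 3655 d.
q = Δh / Σ(b_i/K_i) = 2.40 / 3655 = 0.0006566 m/day.
In each layer the seepage velocity is v_i = q/n_i, so the layer transit time is t_i = b_i·n_i / q:
  layer 1 (karst limestone): t_1 = 7.55 × 0.07 / 0.0006566 = 804.9 d
  layer 2 (sandy clay): t_2 = 7.31 × 0.05 / 0.0006566 = 556.6 d
Total t = Σ t_i = 1362 days = 3.728 years.

3.73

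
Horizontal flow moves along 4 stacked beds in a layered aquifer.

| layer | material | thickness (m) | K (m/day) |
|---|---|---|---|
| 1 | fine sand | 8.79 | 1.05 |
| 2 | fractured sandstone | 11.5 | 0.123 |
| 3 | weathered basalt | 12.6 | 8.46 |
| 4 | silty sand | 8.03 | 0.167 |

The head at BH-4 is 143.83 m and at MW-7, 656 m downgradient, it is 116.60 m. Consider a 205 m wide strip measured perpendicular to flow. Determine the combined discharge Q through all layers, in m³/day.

1010

Flow is parallel to layering, so each bed carries its own Darcy discharge and the transmissivities add.
Σ(K_i·b_i) = 1.05×8.79 + 0.123×11.5 + 8.46×12.6 + 0.167×8.03 = 118.6 m²/day.
Hydraulic gradient i = (143.83 − 116.60) / 656 = 27.23 / 656 = 0.04151.
Q = Σ(K_i·b_i) · W · i = 118.6 × 205 × 0.04151 = 1009 m³/day.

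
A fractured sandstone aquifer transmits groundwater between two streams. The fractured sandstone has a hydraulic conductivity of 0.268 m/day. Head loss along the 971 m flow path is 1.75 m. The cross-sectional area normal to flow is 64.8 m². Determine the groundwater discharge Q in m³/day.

0.0313

Hydraulic gradient i = Δh / L = 1.75 / 971 = 0.001802.
Darcy's law: Q = K · A · i = 0.2680 × 64.80 × 0.001802 = 0.03130 m³/day.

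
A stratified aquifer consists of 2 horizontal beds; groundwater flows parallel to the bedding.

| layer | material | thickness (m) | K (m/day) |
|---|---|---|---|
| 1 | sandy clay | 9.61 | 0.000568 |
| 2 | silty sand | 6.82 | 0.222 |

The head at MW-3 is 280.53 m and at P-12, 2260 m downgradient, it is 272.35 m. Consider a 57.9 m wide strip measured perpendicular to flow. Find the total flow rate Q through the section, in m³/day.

0.318

Flow is parallel to layering, so each bed carries its own Darcy discharge and the transmissivities add.
Σ(K_i·b_i) = 0.000568×9.61 + 0.222×6.82 = 1.519 m²/day.
Hydraulic gradient i = (280.53 − 272.35) / 2260 = 8.18 / 2260 = 0.003619.
Q = Σ(K_i·b_i) · W · i = 1.519 × 57.9 × 0.003619 = 0.3184 m³/day.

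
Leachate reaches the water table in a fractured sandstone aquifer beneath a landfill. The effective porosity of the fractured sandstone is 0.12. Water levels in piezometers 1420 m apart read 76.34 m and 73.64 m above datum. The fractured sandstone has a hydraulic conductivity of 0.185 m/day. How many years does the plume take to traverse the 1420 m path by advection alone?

1330

Hydraulic gradient i = (76.34 − 73.64) / 1420 = 2.7 / 1420 = 0.001901.
Darcy flux q = K · i = 0.1850 × 0.001901 = 0.0003518 m/day.
Seepage velocity v = q / n_e = 0.0003518 / 0.12 = 0.002931 m/day.
Travel time t = L / v = 1420 / 0.002931 = 4.844e+05 days = 1326 years.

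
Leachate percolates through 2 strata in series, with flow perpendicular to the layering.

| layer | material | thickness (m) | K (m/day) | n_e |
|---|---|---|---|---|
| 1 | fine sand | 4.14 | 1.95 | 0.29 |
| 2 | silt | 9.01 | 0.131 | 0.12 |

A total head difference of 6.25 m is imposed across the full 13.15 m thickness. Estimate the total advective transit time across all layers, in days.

With flow normal to the layers, continuity requires the same specific discharge q through every layer.
Σ(b_i/K_i) = 4.14/1.95 + 9.01/0.131 = 70.90 d.
q = Δh / Σ(b_i/K_i) = 6.25 / 70.90 = 0.08815 m/day.
In each layer the seepage velocity is v_i = q/n_i, so the layer transit time is t_i = b_i·n_i / q:
  layer 1 (fine sand): t_1 = 4.14 × 0.29 / 0.08815 = 13.62 d
  layer 2 (silt): t_2 = 9.01 × 0.12 / 0.08815 = 12.27 d
Total t = Σ t_i = 25.89 days.

25.9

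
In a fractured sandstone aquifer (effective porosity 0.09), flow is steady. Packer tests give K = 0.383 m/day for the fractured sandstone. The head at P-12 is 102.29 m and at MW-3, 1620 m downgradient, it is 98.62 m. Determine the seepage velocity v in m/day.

0.00964

Hydraulic gradient i = (102.29 − 98.62) / 1620 = 3.67 / 1620 = 0.002265.
Darcy flux q = K · i = 0.3830 × 0.002265 = 0.0008677 m/day.
Seepage velocity v = q / n_e = 0.0008677 / 0.09 = 0.009641 m/day.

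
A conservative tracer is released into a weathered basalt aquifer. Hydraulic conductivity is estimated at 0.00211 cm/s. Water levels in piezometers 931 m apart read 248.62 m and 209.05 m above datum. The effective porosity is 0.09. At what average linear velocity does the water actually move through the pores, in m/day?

0.861

Convert K: 0.00211 cm/s × 864 = 1.823 m/day.
Hydraulic gradient i = (248.62 − 209.05) / 931 = 39.57 / 931 = 0.04250.
Darcy flux q = K · i = 1.823 × 0.04250 = 0.07748 m/day.
Seepage velocity v = q / n_e = 0.07748 / 0.09 = 0.8609 m/day.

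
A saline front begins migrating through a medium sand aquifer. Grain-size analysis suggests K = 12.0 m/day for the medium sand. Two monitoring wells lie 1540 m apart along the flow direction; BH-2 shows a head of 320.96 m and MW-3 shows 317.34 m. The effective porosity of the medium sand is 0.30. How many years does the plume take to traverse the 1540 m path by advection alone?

Hydraulic gradient i = (320.96 − 317.34) / 1540 = 3.62 / 1540 = 0.002351.
Darcy flux q = K · i = 12.00 × 0.002351 = 0.02821 m/day.
Seepage velocity v = q / n_e = 0.02821 / 0.30 = 0.09403 m/day.
Travel time t = L / v = 1540 / 0.09403 = 16378 days = 44.84 years.

44.8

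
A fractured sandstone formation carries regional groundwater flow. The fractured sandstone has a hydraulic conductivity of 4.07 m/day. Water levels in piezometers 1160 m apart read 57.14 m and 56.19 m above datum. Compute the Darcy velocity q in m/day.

0.00333

Hydraulic gradient i = (57.14 − 56.19) / 1160 = 0.95 / 1160 = 0.0008190.
Specific discharge q = K · i = 4.070 × 0.0008190 = 0.003333 m/day.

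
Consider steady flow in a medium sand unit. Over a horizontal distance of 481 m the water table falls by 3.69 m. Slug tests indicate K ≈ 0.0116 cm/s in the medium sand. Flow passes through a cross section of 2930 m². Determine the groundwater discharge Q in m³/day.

Convert K: 0.0116 cm/s × 864 = 10.02 m/day.
Hydraulic gradient i = Δh / L = 3.69 / 481 = 0.007672.
Darcy's law: Q = K · A · i = 10.02 × 2930 × 0.007672 = 225.3 m³/day.

225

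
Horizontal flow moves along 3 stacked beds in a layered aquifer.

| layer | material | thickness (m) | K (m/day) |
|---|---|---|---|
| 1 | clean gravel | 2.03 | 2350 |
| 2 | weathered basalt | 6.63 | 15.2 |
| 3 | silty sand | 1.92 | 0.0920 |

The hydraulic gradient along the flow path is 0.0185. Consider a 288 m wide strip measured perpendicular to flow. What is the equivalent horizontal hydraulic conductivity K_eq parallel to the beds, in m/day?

460

Flow is parallel to layering, so each bed carries its own Darcy discharge and the transmissivities add.
Σ(K_i·b_i) = 2350×2.03 + 15.2×6.63 + 0.0920×1.92 = 4871 m²/day.
Total thickness b = 10.58 m, so K_eq = Σ(K_i·b_i)/b = 460.4 m/day.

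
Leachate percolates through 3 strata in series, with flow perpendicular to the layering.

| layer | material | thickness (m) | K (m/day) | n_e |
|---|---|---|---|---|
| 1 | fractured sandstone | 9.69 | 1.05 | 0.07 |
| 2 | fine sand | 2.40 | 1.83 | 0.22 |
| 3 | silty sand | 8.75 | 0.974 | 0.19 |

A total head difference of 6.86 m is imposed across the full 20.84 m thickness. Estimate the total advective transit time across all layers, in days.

With flow normal to the layers, continuity requires the same specific discharge q through every layer.
Σ(b_i/K_i) = 9.69/1.05 + 2.40/1.83 + 8.75/0.974 = 19.52 d.
q = Δh / Σ(b_i/K_i) = 6.86 / 19.52 = 0.3514 m/day.
In each layer the seepage velocity is v_i = q/n_i, so the layer transit time is t_i = b_i·n_i / q:
  layer 1 (fractured sandstone): t_1 = 9.69 × 0.07 / 0.3514 = 1.930 d
  layer 2 (fine sand): t_2 = 2.40 × 0.22 / 0.3514 = 1.503 d
  layer 3 (silty sand): t_3 = 8.75 × 0.19 / 0.3514 = 4.731 d
Total t = Σ t_i = 8.165 days.

8.16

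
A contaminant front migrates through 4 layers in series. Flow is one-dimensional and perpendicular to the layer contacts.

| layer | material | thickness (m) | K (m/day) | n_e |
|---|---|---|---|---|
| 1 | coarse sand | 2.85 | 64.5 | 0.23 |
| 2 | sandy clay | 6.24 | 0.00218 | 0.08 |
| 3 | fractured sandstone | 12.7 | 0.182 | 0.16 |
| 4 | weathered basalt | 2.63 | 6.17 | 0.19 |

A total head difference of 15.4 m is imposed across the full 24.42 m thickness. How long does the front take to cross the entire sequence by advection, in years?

1.92

With flow normal to the layers, continuity requires the same specific discharge q through every layer.
Σ(b_i/K_i) = 2.85/64.5 + 6.24/0.00218 + 12.7/0.182 + 2.63/6.17 = 2933 d.
q = Δh / Σ(b_i/K_i) = 15.4 / 2933 = 0.005251 m/day.
In each layer the seepage velocity is v_i = q/n_i, so the layer transit time is t_i = b_i·n_i / q:
  layer 1 (coarse sand): t_1 = 2.85 × 0.23 / 0.005251 = 124.8 d
  layer 2 (sandy clay): t_2 = 6.24 × 0.08 / 0.005251 = 95.06 d
  layer 3 (fractured sandstone): t_3 = 12.7 × 0.16 / 0.005251 = 387.0 d
  layer 4 (weathered basalt): t_4 = 2.63 × 0.19 / 0.005251 = 95.16 d
Total t = Σ t_i = 702.0 days = 1.922 years.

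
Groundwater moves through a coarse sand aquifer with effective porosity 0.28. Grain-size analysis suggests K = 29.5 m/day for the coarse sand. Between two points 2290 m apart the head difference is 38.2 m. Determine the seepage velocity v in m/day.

1.76

Hydraulic gradient i = Δh / L = 38.2 / 2290 = 0.01668.
Darcy flux q = K · i = 29.50 × 0.01668 = 0.4921 m/day.
Seepage velocity v = q / n_e = 0.4921 / 0.28 = 1.757 m/day.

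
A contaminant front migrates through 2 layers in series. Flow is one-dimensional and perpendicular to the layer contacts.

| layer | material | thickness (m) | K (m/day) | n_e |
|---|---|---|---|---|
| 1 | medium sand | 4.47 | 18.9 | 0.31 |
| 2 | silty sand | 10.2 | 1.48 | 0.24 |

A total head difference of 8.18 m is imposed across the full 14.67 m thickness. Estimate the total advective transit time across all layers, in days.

3.34

With flow normal to the layers, continuity requires the same specific discharge q through every layer.
Σ(b_i/K_i) = 4.47/18.9 + 10.2/1.48 = 7.128 d.
q = Δh / Σ(b_i/K_i) = 8.18 / 7.128 = 1.148 m/day.
In each layer the seepage velocity is v_i = q/n_i, so the layer transit time is t_i = b_i·n_i / q:
  layer 1 (medium sand): t_1 = 4.47 × 0.31 / 1.148 = 1.208 d
  layer 2 (silty sand): t_2 = 10.2 × 0.24 / 1.148 = 2.133 d
Total t = Σ t_i = 3.341 days.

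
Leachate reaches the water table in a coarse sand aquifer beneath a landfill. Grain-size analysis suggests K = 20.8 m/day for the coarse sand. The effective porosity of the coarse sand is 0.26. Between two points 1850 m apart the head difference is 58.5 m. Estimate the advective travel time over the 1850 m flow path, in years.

Hydraulic gradient i = Δh / L = 58.5 / 1850 = 0.03162.
Darcy flux q = K · i = 20.80 × 0.03162 = 0.6577 m/day.
Seepage velocity v = q / n_e = 0.6577 / 0.26 = 2.530 m/day.
Travel time t = L / v = 1850 / 2.530 = 731.3 days = 2.002 years.

2.00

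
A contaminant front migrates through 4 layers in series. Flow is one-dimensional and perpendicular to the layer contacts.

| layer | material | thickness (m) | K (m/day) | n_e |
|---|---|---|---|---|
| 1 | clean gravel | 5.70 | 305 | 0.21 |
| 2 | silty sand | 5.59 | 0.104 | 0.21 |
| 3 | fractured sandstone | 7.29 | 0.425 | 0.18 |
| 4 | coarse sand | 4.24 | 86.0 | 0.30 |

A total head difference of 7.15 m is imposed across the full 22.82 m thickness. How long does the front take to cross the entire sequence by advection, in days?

49.2

With flow normal to the layers, continuity requires the same specific discharge q through every layer.
Σ(b_i/K_i) = 5.70/305 + 5.59/0.104 + 7.29/0.425 + 4.24/86.0 = 70.97 d.
q = Δh / Σ(b_i/K_i) = 7.15 / 70.97 = 0.1007 m/day.
In each layer the seepage velocity is v_i = q/n_i, so the layer transit time is t_i = b_i·n_i / q:
  layer 1 (clean gravel): t_1 = 5.70 × 0.21 / 0.1007 = 11.88 d
  layer 2 (silty sand): t_2 = 5.59 × 0.21 / 0.1007 = 11.65 d
  layer 3 (fractured sandstone): t_3 = 7.29 × 0.18 / 0.1007 = 13.02 d
  layer 4 (coarse sand): t_4 = 4.24 × 0.30 / 0.1007 = 12.63 d
Total t = Σ t_i = 49.18 days.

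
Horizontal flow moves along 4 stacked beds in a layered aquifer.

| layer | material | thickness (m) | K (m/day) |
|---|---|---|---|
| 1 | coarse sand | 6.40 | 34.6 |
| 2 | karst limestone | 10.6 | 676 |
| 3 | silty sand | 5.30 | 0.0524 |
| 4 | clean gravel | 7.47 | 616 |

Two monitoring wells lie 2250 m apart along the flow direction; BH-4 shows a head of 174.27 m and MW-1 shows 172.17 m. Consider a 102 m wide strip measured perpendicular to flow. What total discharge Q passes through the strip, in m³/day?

Flow is parallel to layering, so each bed carries its own Darcy discharge and the transmissivities add.
Σ(K_i·b_i) = 34.6×6.40 + 676×10.6 + 0.0524×5.30 + 616×7.47 = 11989 m²/day.
Hydraulic gradient i = (174.27 − 172.17) / 2250 = 2.1 / 2250 = 0.0009333.
Q = Σ(K_i·b_i) · W · i = 11989 × 102 × 0.0009333 = 1141 m³/day.

1140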